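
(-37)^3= -50653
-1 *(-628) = 628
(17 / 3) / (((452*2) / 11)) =187 / 2712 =0.07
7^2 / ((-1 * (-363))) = 49 / 363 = 0.13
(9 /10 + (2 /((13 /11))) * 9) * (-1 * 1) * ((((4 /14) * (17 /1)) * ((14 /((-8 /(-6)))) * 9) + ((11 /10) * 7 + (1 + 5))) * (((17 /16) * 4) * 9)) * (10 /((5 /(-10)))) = 1516615407 /260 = 5833136.18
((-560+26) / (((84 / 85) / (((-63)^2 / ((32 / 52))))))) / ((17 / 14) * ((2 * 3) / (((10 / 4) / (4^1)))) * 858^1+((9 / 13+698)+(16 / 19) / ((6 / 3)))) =-482059161675 / 1480154288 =-325.68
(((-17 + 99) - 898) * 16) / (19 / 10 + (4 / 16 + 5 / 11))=-957440 / 191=-5012.77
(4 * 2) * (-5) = -40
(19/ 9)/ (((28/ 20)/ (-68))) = -6460/ 63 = -102.54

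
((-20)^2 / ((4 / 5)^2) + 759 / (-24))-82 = 4091 / 8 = 511.38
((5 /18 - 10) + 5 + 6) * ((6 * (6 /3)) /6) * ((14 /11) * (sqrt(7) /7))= 46 * sqrt(7) /99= 1.23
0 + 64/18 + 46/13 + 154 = 18848/117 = 161.09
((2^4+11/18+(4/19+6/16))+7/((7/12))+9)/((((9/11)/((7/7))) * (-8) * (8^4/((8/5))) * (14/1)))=-0.00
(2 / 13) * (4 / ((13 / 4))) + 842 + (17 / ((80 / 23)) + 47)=12087919 / 13520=894.08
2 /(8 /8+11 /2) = 4 /13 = 0.31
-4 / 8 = -1 / 2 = -0.50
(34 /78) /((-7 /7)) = -17 /39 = -0.44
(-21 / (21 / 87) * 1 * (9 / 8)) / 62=-1.58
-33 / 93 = -11 / 31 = -0.35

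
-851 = -851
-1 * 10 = -10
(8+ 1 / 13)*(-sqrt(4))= -210 / 13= -16.15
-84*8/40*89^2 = -665364/5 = -133072.80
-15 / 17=-0.88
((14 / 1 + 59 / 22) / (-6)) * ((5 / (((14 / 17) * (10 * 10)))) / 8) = -6239 / 295680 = -0.02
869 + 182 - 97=954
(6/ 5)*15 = 18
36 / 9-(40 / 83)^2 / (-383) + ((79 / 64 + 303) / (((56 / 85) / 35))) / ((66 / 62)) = 677030538005983 / 44579876352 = 15186.91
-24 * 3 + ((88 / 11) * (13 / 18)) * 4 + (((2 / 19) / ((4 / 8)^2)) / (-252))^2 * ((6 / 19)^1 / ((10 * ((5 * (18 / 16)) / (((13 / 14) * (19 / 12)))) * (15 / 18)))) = -183877154896 / 3761123625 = -48.89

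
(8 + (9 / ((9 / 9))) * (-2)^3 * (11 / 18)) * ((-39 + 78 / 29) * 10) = 379080 / 29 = 13071.72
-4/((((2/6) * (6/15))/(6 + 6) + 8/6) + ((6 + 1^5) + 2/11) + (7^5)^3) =-3960/4700085894852011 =-0.00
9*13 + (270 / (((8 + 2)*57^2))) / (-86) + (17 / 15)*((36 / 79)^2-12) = 100400838671 / 968790430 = 103.64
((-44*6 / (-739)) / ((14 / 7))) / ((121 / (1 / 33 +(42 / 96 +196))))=103735 / 357676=0.29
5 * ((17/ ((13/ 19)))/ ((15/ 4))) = 1292/ 39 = 33.13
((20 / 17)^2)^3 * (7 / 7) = 2.65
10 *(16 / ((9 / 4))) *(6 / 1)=1280 / 3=426.67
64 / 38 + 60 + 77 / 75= 89363 / 1425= 62.71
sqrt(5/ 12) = sqrt(15)/ 6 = 0.65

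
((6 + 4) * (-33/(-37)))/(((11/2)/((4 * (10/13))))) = 2400/481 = 4.99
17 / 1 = 17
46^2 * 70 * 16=2369920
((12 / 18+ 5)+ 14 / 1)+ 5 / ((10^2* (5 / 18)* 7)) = 19.69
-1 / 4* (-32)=8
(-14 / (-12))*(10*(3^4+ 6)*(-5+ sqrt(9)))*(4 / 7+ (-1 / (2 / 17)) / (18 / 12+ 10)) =7830 / 23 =340.43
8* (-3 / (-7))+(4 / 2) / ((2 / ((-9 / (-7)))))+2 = 47 / 7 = 6.71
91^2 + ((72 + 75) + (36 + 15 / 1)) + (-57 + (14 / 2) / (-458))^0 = 8480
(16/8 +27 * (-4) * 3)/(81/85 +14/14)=-13685/83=-164.88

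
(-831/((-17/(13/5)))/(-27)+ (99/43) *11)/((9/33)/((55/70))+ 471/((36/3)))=328269128/630432675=0.52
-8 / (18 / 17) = -68 / 9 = -7.56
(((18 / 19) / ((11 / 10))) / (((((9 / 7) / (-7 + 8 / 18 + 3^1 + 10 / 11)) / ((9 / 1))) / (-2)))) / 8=9170 / 2299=3.99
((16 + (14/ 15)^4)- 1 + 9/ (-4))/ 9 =2735539/ 1822500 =1.50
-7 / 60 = -0.12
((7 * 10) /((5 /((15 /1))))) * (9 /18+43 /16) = 5355 /8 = 669.38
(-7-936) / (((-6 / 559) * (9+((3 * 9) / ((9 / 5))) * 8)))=12259 / 18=681.06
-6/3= -2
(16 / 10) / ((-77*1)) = -0.02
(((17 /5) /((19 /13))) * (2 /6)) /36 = 221 /10260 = 0.02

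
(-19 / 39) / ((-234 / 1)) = 19 / 9126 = 0.00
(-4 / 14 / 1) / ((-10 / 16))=0.46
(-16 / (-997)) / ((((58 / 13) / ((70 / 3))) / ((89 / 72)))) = 80990 / 780651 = 0.10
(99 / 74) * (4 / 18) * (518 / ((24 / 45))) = 1155 / 4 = 288.75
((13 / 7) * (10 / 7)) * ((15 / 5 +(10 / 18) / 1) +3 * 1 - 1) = 6500 / 441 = 14.74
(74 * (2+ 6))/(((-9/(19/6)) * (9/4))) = -22496/243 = -92.58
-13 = -13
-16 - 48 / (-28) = -14.29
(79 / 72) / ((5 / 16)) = 158 / 45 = 3.51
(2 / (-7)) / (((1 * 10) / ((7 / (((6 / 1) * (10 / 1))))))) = -1 / 300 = -0.00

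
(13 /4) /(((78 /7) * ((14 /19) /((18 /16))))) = 57 /128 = 0.45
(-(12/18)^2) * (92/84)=-92/189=-0.49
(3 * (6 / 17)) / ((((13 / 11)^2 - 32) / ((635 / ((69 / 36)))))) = -16596360 / 1447873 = -11.46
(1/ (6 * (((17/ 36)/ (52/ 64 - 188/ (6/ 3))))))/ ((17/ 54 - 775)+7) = 120771/ 2818940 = 0.04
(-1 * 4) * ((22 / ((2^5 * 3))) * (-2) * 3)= 5.50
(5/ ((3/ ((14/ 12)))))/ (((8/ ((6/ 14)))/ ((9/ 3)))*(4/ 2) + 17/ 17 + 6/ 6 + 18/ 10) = 175/ 1462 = 0.12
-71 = -71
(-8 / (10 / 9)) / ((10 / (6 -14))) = 144 / 25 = 5.76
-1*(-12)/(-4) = -3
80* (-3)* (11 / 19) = -2640 / 19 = -138.95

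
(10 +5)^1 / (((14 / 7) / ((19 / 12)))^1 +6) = 95 / 46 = 2.07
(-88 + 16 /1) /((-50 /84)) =3024 /25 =120.96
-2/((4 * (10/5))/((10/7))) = -5/14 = -0.36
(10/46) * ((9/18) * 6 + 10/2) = 40/23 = 1.74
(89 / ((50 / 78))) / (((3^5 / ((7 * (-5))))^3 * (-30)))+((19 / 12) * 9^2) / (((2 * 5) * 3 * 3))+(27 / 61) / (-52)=651004797277 / 455147330040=1.43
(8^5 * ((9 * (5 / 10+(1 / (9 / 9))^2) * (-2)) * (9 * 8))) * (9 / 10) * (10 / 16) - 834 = -35832642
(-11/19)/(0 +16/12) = -33/76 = -0.43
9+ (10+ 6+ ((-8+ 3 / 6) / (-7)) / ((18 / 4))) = 530 / 21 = 25.24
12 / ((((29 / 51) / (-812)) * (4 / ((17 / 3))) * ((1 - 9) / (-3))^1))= -18207 / 2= -9103.50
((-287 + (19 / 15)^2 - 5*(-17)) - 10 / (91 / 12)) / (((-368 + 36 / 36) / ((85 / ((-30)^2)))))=70211683 / 1352578500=0.05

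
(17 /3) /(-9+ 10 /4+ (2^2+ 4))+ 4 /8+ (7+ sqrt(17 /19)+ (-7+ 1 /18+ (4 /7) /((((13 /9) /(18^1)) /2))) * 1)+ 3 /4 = sqrt(323) /19+ 21103 /1092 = 20.27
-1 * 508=-508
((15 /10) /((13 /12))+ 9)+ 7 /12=1711 /156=10.97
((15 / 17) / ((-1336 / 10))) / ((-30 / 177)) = 885 / 22712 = 0.04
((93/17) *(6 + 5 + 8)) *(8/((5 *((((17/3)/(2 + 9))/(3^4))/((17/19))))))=1988712/85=23396.61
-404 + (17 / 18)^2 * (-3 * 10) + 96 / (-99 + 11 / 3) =-3334099 / 7722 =-431.77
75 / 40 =15 / 8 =1.88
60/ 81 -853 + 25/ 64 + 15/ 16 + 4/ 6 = -1469257/ 1728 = -850.26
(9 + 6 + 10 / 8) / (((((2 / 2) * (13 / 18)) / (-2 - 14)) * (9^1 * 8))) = -5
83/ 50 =1.66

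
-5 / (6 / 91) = -455 / 6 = -75.83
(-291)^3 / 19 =-24642171 / 19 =-1296956.37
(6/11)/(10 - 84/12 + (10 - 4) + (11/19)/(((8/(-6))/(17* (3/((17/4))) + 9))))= -152/33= -4.61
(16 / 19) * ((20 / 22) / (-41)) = -160 / 8569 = -0.02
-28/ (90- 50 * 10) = 14/ 205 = 0.07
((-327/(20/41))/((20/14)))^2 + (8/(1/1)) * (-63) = 8787474801/40000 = 219686.87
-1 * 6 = -6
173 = 173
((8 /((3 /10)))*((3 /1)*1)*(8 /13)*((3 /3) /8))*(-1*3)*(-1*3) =720 /13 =55.38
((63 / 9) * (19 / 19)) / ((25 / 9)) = 63 / 25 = 2.52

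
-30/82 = -15/41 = -0.37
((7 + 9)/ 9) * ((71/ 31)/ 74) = 568/ 10323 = 0.06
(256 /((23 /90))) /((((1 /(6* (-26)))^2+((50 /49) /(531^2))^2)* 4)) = 6094578.93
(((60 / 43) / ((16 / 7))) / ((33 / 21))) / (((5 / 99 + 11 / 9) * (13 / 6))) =315 / 2236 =0.14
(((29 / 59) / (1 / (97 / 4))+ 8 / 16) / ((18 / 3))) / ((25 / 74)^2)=1337513 / 73750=18.14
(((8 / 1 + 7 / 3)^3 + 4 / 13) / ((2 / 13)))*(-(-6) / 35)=387391 / 315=1229.81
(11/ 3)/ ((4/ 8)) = 22/ 3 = 7.33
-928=-928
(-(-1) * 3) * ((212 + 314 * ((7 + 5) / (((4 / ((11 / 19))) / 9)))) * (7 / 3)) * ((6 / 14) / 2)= 145929 / 19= 7680.47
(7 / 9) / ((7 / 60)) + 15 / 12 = 95 / 12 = 7.92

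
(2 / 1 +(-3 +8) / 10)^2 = 25 / 4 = 6.25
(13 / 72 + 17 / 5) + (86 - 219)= -129.42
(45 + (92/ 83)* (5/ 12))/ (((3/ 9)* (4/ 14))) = 39620/ 83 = 477.35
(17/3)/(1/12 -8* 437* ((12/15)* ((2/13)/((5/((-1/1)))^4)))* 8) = -2762500/2644303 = -1.04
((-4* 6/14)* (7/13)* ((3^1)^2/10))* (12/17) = -0.59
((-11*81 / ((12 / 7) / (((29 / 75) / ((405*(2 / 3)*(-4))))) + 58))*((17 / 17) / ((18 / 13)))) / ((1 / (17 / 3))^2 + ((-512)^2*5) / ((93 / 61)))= 540147069 / 3413482842898468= 0.00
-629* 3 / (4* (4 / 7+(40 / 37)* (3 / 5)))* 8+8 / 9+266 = -2826.36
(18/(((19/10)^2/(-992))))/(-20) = 89280/361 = 247.31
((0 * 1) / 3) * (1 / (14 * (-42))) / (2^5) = 0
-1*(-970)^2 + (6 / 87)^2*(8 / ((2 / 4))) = -791296836 / 841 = -940899.92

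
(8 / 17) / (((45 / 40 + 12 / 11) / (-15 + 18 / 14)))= -22528 / 7735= -2.91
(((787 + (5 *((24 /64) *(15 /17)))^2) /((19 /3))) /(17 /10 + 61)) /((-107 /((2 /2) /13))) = -6639535 /4643892448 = -0.00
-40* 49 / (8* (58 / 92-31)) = 11270 / 1397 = 8.07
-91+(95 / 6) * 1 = -75.17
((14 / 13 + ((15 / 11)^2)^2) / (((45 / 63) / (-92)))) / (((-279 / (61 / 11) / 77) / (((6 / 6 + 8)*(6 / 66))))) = 237341867812 / 324517765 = 731.37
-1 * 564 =-564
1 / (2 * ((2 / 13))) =13 / 4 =3.25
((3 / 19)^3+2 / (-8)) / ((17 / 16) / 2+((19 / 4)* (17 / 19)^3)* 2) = -54008 / 1610155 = -0.03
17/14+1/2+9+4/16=307/28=10.96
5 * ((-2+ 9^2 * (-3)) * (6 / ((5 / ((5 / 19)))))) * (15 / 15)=-7350 / 19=-386.84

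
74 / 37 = 2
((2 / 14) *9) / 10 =9 / 70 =0.13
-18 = -18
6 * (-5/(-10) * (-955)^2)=2736075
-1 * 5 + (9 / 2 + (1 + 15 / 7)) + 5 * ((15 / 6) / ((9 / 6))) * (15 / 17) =2379 / 238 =10.00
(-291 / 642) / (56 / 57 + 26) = -5529 / 329132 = -0.02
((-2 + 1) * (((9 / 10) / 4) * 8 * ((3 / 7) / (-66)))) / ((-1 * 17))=-9 / 13090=-0.00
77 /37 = 2.08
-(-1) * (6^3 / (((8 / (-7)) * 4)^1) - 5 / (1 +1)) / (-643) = 199 / 2572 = 0.08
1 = 1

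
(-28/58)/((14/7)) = -7/29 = -0.24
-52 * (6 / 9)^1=-104 / 3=-34.67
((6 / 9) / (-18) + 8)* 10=2150 / 27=79.63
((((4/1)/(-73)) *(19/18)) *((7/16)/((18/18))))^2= 17689/27625536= 0.00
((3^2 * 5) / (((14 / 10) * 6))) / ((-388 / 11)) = -825 / 5432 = -0.15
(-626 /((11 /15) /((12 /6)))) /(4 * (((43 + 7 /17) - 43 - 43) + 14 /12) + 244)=-478890 /21967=-21.80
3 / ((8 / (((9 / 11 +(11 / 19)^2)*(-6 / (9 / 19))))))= -1145 / 209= -5.48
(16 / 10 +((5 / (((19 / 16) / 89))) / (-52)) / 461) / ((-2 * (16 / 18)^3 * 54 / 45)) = -54798687 / 58299904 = -0.94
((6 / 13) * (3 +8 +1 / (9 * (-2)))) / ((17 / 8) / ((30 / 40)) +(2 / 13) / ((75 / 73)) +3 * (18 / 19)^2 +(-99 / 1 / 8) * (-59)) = 14223400 / 2071867323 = 0.01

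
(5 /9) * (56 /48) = 35 /54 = 0.65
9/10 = 0.90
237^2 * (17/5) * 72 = 68750856/5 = 13750171.20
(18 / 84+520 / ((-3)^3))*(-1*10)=35995 / 189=190.45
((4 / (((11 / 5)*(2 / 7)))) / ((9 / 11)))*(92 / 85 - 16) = -17752 / 153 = -116.03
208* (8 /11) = 1664 /11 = 151.27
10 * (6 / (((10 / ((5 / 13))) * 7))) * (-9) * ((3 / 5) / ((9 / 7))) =-1.38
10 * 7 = 70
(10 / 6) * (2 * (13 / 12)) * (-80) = -2600 / 9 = -288.89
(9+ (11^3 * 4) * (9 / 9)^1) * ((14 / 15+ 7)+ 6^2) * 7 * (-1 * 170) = -836438386 / 3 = -278812795.33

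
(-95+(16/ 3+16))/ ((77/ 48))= -3536/ 77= -45.92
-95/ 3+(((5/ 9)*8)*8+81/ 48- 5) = 83/ 144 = 0.58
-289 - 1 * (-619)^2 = -383450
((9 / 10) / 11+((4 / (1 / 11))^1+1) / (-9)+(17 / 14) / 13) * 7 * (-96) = 2318208 / 715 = 3242.25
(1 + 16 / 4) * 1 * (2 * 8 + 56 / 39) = 3400 / 39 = 87.18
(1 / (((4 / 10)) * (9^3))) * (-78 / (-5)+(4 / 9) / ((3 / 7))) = 1123 / 19683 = 0.06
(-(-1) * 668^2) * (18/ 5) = 8032032/ 5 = 1606406.40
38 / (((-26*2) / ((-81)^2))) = -124659 / 26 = -4794.58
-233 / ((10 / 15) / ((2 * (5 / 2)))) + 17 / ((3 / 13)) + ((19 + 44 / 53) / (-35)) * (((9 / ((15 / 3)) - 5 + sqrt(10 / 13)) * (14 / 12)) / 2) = -13298567 / 7950 - 1051 * sqrt(130) / 41340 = -1673.07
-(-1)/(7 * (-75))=-0.00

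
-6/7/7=-0.12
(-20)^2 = 400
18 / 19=0.95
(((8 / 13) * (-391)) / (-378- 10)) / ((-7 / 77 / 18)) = -154836 / 1261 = -122.79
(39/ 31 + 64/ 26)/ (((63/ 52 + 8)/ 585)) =3507660/ 14849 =236.22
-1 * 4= -4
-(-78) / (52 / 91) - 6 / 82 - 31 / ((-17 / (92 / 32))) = 789949 / 5576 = 141.67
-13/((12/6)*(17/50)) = -19.12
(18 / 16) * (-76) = -171 / 2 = -85.50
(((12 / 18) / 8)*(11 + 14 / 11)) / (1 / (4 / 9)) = 5 / 11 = 0.45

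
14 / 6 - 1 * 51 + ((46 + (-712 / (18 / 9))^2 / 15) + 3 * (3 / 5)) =42241 / 5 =8448.20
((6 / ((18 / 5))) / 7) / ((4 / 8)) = 10 / 21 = 0.48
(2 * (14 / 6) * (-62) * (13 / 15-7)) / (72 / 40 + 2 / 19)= 1517264 / 1629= 931.41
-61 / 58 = -1.05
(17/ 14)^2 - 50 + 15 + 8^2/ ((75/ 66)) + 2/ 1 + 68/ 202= 12437393/ 494900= 25.13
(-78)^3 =-474552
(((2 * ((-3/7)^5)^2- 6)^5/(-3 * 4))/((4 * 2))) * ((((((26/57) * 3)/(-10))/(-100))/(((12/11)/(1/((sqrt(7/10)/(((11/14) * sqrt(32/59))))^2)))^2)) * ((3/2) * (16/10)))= 17886851291833914493222198727941372908487349683339776/349854829731965324438194556481881999278707278614413475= 0.05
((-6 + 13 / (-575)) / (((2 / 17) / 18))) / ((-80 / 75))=1589517 / 1840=863.87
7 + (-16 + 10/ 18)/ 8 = 365/ 72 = 5.07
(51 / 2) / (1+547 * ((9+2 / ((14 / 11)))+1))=357 / 88628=0.00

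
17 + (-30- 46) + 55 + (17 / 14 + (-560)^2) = 4390361 / 14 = 313597.21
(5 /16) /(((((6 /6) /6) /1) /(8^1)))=15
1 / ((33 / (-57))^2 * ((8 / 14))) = 2527 / 484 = 5.22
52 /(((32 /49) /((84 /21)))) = 637 /2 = 318.50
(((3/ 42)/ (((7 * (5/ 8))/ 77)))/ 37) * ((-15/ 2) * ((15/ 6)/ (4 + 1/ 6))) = -198/ 1295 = -0.15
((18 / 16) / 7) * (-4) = -9 / 14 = -0.64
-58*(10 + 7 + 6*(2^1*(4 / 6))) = -1450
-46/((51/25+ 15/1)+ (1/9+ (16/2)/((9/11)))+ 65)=-0.50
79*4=316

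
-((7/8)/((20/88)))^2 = -14.82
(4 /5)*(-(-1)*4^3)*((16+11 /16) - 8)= 2224 /5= 444.80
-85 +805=720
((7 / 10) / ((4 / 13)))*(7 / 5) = 3.18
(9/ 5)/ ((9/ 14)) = 14/ 5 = 2.80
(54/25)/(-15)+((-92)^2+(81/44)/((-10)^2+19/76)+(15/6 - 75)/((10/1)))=18651085033/2205500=8456.62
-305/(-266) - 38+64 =7221/266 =27.15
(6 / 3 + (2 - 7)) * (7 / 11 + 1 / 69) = -494 / 253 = -1.95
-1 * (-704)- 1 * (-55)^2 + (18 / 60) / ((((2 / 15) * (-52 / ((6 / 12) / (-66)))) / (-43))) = -21241921 / 9152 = -2321.01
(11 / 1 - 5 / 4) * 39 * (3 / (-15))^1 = -76.05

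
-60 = -60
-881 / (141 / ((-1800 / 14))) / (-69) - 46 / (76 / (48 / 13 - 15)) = -4.80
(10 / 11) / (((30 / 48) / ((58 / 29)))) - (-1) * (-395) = -4313 / 11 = -392.09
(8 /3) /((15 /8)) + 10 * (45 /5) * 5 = 20314 /45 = 451.42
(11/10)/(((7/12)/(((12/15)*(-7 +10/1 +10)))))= 3432/175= 19.61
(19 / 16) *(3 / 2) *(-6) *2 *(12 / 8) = -513 / 16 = -32.06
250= 250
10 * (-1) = -10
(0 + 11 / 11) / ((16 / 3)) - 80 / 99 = -983 / 1584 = -0.62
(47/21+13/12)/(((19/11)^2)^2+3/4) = 1361613/3956449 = 0.34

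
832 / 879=0.95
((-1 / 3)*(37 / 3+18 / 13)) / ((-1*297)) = 535 / 34749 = 0.02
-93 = -93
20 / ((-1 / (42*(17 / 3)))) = -4760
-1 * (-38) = 38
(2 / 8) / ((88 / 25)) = 25 / 352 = 0.07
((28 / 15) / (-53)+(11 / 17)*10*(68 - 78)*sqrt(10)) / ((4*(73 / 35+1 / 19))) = -182875*sqrt(10) / 24174 - 931 / 226098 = -23.93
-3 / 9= -1 / 3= -0.33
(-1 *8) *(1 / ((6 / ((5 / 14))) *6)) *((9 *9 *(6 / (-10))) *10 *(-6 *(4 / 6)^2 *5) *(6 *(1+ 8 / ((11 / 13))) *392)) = -12645818.18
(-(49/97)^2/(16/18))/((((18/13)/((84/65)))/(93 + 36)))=-6504309/188180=-34.56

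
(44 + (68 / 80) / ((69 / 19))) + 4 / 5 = 62147 / 1380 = 45.03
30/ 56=15/ 28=0.54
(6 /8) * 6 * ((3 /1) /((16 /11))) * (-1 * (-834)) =123849 /16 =7740.56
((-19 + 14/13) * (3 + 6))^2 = 4397409/169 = 26020.17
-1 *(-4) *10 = 40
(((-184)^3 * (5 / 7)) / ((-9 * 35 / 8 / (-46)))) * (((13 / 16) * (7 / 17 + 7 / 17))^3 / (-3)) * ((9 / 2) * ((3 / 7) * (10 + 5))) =73777281240 / 4913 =15016747.66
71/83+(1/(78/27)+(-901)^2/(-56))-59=-879425691/60424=-14554.24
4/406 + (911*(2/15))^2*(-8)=-5391166366/45675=-118033.20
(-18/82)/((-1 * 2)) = 9/82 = 0.11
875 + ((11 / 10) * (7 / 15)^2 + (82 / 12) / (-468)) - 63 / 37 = 11344433483 / 12987000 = 873.52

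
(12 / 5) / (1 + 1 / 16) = 192 / 85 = 2.26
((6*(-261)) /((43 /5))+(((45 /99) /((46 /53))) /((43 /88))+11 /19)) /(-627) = 3390691 /11781957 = 0.29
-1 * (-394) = 394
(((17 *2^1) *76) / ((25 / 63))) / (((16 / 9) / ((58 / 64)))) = 5311089 / 1600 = 3319.43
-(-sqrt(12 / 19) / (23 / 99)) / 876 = 33* sqrt(57) / 63802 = 0.00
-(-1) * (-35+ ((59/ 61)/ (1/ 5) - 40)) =-4280/ 61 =-70.16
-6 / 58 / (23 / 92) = -12 / 29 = -0.41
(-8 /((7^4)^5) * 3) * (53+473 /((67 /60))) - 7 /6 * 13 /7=-69499063945224650935 /32076491051640024402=-2.17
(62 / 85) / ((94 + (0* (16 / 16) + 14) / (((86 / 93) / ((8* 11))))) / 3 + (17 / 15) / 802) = 6414396 / 4180878527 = 0.00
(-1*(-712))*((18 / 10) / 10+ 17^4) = 1486677004 / 25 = 59467080.16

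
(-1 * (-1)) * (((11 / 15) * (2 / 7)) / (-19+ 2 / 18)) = -33 / 2975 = -0.01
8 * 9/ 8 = 9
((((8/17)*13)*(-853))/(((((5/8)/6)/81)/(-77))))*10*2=106232974848/17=6248998520.47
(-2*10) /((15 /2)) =-8 /3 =-2.67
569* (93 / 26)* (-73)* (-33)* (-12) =-764862318 / 13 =-58835562.92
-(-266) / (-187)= -266 / 187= -1.42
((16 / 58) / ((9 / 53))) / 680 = 53 / 22185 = 0.00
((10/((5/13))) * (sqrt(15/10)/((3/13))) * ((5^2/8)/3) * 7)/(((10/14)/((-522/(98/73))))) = -1788865 * sqrt(6)/8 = -547725.81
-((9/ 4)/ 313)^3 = -729/ 1962515008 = -0.00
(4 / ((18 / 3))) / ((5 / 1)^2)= 2 / 75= 0.03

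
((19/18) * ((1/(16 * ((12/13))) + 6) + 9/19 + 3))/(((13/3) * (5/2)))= 34807/37440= 0.93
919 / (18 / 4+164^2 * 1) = 1838 / 53801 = 0.03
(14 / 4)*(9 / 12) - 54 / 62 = 435 / 248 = 1.75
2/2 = 1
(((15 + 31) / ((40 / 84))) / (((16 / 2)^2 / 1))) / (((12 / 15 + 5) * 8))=483 / 14848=0.03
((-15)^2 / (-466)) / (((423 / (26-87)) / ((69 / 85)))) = 21045 / 372334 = 0.06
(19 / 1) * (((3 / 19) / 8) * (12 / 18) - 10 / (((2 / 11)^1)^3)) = -31611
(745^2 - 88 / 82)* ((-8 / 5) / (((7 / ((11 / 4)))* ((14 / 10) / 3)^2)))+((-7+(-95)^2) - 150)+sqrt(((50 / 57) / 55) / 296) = -22403710506 / 14063+sqrt(115995) / 46398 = -1593096.10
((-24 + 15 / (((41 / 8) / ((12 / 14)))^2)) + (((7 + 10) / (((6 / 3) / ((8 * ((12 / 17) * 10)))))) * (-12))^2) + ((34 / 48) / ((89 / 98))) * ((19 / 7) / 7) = 2918634476572259 / 87970092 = 33177576.72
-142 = -142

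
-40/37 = -1.08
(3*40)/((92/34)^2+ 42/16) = 277440/22997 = 12.06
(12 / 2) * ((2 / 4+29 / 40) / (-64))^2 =7203 / 3276800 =0.00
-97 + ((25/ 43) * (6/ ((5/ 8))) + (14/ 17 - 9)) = -72804/ 731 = -99.60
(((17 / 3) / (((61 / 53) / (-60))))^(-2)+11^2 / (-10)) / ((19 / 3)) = -1.91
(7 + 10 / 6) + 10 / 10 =29 / 3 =9.67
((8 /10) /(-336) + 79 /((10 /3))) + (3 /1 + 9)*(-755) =-3795247 /420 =-9036.30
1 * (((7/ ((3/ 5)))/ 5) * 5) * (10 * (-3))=-350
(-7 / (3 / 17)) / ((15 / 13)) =-1547 / 45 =-34.38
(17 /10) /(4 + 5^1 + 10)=17 /190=0.09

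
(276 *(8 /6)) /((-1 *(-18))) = 184 /9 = 20.44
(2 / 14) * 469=67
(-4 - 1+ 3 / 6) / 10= -9 / 20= -0.45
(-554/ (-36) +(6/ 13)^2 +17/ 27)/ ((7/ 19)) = 2814451/ 63882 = 44.06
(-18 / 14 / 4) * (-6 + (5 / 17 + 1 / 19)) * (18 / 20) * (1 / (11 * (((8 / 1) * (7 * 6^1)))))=2241 / 5064640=0.00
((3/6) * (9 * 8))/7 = 36/7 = 5.14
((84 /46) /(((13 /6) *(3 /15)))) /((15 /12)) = 1008 /299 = 3.37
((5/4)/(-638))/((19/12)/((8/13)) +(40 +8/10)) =-300/6641261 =-0.00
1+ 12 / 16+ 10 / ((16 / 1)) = 19 / 8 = 2.38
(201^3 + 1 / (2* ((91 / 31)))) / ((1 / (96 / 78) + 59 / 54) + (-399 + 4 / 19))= -6065504390952 / 296444057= -20460.87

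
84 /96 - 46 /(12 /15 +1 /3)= -5401 /136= -39.71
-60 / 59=-1.02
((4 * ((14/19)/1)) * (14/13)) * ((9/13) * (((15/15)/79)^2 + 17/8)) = 93584610/20039851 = 4.67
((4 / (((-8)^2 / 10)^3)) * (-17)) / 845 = -425 / 1384448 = -0.00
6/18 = 1/3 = 0.33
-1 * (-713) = 713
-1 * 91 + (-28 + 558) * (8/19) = 2511/19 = 132.16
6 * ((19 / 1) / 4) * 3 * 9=1539 / 2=769.50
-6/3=-2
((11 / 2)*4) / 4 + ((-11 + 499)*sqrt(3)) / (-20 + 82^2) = 61*sqrt(3) / 838 + 11 / 2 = 5.63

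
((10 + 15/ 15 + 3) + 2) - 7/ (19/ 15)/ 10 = 587/ 38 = 15.45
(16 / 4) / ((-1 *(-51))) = 4 / 51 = 0.08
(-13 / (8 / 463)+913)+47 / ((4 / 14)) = 325.12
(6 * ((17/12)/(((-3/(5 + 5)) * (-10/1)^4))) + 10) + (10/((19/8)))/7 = 8457739/798000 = 10.60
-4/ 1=-4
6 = 6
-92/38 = -2.42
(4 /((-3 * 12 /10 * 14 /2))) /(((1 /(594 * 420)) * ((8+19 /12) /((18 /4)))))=-427680 /23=-18594.78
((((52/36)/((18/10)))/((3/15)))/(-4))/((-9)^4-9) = -25/163296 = -0.00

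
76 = 76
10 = 10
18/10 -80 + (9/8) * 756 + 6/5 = 1547/2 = 773.50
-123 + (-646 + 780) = 11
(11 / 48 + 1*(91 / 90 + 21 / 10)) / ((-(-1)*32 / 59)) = 28379 / 4608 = 6.16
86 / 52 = 43 / 26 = 1.65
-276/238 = -138/119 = -1.16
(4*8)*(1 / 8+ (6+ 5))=356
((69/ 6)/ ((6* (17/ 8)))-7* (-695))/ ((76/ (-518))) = -64273699/ 1938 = -33164.96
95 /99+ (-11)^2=12074 /99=121.96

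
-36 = -36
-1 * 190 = -190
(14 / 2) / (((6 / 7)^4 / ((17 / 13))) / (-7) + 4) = 2000033 / 1126028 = 1.78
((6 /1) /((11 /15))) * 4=360 /11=32.73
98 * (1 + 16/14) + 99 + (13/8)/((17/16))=5279/17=310.53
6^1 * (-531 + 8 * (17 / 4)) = -2982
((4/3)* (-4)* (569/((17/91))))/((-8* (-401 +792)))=103558/19941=5.19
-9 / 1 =-9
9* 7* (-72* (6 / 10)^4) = -367416 / 625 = -587.87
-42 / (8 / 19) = -399 / 4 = -99.75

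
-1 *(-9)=9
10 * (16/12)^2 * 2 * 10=3200/9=355.56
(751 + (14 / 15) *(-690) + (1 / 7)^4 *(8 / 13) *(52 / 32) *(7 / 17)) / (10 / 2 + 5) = 311959 / 29155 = 10.70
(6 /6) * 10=10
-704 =-704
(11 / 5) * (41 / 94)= 0.96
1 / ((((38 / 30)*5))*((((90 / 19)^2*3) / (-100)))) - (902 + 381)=-103942 / 81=-1283.23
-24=-24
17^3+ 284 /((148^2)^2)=589296191623 /119946304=4913.00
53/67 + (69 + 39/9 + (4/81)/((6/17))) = 1209097/16281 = 74.26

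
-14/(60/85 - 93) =238/1569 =0.15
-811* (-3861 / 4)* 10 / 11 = 1423305 / 2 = 711652.50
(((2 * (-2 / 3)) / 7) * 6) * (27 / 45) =-24 / 35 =-0.69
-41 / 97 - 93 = -9062 / 97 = -93.42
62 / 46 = 31 / 23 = 1.35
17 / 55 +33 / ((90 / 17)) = 2159 / 330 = 6.54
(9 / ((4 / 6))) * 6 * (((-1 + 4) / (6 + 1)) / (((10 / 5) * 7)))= 243 / 98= 2.48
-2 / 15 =-0.13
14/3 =4.67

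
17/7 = 2.43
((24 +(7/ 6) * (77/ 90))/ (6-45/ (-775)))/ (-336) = -418469/ 34074432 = -0.01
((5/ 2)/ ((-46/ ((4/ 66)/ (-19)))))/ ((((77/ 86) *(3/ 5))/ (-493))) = -529975/ 3331251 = -0.16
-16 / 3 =-5.33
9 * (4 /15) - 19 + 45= 142 /5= 28.40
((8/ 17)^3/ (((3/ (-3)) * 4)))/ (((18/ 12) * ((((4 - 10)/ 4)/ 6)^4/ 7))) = -458752/ 14739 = -31.13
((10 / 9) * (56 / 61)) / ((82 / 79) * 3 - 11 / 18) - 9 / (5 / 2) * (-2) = 8257964 / 1085495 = 7.61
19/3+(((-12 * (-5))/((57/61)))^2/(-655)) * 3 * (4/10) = -173119/141873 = -1.22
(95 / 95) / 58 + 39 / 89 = 0.46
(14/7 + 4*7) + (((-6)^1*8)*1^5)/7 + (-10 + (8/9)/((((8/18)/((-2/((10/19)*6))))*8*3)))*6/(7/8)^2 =-5842/105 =-55.64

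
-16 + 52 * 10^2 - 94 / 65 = 5182.55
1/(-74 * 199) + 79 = 1163353/14726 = 79.00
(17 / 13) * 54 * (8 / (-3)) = -2448 / 13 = -188.31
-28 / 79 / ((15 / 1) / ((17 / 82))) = -238 / 48585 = -0.00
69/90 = 23/30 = 0.77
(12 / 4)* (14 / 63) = 2 / 3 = 0.67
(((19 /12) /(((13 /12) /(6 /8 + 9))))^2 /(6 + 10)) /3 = 1083 /256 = 4.23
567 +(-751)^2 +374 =564942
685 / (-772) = -685 / 772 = -0.89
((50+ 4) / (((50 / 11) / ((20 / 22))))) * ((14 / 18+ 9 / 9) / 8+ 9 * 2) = 984 / 5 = 196.80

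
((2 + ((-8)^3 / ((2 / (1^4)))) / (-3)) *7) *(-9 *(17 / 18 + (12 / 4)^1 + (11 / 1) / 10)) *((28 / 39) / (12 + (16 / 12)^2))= -2914226 / 2015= -1446.27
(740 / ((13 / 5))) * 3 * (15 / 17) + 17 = 170257 / 221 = 770.39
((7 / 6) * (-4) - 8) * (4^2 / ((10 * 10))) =-152 / 75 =-2.03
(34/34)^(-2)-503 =-502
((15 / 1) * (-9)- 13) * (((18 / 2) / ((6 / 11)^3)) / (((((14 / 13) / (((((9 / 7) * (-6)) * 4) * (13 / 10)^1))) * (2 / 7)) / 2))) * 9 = 674142183 / 35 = 19261205.23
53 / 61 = 0.87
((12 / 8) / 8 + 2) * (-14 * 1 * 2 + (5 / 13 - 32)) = -27125 / 208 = -130.41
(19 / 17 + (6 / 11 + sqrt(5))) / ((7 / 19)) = 5909 / 1309 + 19 *sqrt(5) / 7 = 10.58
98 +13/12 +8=1285/12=107.08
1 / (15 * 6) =0.01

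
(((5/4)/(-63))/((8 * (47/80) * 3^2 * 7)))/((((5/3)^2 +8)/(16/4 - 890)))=11075/2010519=0.01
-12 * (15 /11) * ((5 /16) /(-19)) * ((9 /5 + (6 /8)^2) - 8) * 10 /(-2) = 9225 /1216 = 7.59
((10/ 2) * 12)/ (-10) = -6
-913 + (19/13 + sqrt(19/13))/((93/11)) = -1103608/1209 + 11*sqrt(247)/1209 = -912.68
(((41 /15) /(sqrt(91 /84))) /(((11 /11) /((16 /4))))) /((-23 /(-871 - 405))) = 418528 * sqrt(39) /4485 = 582.77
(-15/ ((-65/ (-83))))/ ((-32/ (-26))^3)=-42081/ 4096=-10.27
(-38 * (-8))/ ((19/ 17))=272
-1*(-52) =52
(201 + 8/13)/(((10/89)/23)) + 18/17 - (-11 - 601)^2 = -736531721/2210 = -333272.27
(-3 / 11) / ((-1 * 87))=1 / 319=0.00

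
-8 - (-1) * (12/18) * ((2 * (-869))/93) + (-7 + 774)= 208285/279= 746.54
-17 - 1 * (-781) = 764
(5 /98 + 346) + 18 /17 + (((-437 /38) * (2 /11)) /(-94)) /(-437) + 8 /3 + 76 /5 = 44796621227 /122738385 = 364.98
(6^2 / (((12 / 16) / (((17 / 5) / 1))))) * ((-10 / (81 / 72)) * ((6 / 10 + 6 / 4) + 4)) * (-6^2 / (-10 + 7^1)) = -530944 / 5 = -106188.80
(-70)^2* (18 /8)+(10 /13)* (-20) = 143125 /13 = 11009.62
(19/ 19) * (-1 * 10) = -10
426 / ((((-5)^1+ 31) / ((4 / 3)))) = 284 / 13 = 21.85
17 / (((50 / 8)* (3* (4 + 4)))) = 17 / 150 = 0.11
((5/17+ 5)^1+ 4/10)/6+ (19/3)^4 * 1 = 11083819/6885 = 1609.85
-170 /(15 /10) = -340 /3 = -113.33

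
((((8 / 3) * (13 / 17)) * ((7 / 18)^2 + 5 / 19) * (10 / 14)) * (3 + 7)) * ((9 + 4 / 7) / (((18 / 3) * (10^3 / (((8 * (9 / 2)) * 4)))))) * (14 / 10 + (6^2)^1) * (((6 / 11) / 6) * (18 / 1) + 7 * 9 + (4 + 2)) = 328844308 / 89775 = 3662.98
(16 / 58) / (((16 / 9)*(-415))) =-9 / 24070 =-0.00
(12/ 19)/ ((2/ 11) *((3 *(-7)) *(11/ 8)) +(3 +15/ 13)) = -208/ 361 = -0.58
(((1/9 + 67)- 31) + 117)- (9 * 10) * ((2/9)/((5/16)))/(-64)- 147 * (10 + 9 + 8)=-34334/9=-3814.89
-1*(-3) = 3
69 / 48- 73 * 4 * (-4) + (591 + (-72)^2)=111111 / 16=6944.44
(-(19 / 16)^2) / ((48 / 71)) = -25631 / 12288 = -2.09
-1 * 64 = -64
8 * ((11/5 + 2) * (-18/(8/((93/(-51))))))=11718/85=137.86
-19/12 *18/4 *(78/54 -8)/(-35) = -1121/840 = -1.33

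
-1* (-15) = 15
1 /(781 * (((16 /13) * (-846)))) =-0.00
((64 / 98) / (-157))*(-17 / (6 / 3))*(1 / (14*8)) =17 / 53851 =0.00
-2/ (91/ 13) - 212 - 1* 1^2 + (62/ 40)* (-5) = -6189/ 28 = -221.04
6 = 6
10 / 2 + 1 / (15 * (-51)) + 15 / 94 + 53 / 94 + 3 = 313603 / 35955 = 8.72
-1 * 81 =-81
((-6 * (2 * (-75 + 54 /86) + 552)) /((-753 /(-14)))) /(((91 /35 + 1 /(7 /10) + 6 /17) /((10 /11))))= -962948000 /103170287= -9.33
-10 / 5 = -2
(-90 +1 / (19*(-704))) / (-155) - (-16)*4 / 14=74771847 / 14512960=5.15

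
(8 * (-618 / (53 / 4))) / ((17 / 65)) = -1426.68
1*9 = 9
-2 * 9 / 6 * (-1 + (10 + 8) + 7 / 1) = -72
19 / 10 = 1.90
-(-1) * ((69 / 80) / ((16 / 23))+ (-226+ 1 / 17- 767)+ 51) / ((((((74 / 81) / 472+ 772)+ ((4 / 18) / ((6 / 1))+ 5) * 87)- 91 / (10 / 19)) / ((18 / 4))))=-880420589271 / 215744835968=-4.08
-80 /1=-80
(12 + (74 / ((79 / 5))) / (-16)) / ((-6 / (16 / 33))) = -7399 / 7821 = -0.95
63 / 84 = 0.75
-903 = -903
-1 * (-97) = 97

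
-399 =-399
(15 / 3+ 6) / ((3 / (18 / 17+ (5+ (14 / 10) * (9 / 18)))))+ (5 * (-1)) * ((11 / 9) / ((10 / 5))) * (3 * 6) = -5137 / 170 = -30.22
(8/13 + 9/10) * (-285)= -431.88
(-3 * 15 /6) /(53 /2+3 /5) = -75 /271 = -0.28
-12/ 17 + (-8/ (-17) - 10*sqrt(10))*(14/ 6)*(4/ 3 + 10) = 1796/ 153 - 2380*sqrt(10)/ 9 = -824.51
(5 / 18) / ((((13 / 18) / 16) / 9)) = 720 / 13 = 55.38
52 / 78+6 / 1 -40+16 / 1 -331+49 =-898 / 3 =-299.33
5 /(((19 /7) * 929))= 35 /17651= 0.00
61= 61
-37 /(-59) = 37 /59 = 0.63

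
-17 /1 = -17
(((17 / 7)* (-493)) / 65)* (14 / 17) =-986 / 65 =-15.17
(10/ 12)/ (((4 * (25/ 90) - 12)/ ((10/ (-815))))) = 15/ 15974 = 0.00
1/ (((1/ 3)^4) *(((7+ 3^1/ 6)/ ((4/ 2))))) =108/ 5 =21.60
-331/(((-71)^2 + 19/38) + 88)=-662/10259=-0.06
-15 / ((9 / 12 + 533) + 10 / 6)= -36 / 1285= -0.03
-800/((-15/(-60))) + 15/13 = -3198.85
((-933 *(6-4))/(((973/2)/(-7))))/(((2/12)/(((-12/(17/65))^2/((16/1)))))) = 21195.78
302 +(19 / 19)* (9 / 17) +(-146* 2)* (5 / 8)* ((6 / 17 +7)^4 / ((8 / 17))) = -89087546893 / 78608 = -1133314.00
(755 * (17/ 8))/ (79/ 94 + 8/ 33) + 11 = 20054881/ 13436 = 1492.62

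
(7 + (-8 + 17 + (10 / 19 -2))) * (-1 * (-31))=8556 / 19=450.32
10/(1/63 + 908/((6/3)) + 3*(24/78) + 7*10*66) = 1638/831275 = 0.00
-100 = -100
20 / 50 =2 / 5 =0.40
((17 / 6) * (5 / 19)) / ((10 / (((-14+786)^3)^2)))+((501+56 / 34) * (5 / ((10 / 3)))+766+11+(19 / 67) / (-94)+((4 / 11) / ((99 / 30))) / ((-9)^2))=472046414546454964314670975 / 29906585181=15784029225989716.79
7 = 7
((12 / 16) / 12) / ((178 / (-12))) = -3 / 712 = -0.00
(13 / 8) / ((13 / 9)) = 9 / 8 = 1.12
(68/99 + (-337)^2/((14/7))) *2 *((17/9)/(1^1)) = 191138939/891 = 214521.82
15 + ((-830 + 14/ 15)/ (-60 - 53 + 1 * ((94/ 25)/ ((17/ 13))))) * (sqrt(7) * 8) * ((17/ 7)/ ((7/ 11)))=15 + 1581361760 * sqrt(7)/ 6880041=623.12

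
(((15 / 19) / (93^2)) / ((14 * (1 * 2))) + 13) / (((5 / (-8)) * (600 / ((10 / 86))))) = -19938833 / 4946363100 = -0.00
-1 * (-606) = 606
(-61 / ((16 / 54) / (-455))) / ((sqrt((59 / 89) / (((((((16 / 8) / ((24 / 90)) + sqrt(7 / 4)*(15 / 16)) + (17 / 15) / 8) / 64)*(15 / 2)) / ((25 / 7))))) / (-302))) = -22631427*sqrt(8270325*sqrt(7) + 134824676) / 15104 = -18756967.88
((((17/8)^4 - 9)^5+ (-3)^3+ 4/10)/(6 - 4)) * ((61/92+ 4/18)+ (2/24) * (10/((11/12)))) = 18064485405038606433630906611/105008090639591622574080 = 172029.46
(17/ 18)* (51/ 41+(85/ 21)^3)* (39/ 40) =1417241839/ 22782060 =62.21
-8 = -8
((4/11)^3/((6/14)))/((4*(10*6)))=0.00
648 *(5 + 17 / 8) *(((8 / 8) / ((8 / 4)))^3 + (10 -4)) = 226233 / 8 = 28279.12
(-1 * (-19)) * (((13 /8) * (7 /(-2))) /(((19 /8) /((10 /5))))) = -91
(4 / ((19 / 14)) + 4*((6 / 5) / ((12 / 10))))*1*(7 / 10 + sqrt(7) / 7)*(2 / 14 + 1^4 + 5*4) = 19536*sqrt(7) / 931 + 9768 / 95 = 158.34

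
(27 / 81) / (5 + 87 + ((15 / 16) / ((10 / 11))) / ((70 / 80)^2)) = 49 / 13722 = 0.00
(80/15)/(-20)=-4/15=-0.27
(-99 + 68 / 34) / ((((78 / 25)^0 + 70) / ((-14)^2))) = -19012 / 71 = -267.77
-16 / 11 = -1.45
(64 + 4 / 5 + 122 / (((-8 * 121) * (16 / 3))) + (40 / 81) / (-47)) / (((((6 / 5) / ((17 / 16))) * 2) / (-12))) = -162298047779 / 471702528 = -344.07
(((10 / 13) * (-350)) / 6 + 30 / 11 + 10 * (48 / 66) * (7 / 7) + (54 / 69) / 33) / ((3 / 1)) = -343846 / 29601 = -11.62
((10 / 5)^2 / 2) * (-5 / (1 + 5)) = -5 / 3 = -1.67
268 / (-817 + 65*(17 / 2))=-1.01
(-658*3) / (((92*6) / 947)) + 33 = -308527 / 92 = -3353.55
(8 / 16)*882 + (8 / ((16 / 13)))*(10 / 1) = 506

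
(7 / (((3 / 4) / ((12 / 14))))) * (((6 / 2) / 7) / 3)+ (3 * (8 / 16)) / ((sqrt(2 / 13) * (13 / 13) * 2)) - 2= -6 / 7+ 3 * sqrt(26) / 8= 1.05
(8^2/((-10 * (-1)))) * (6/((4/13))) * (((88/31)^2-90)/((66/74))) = -11465.88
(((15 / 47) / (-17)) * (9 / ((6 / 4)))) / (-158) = 45 / 63121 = 0.00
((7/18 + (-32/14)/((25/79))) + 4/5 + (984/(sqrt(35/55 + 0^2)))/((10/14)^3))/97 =-19007/305550 + 48216 * sqrt(77)/12125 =34.83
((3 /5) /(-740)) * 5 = -0.00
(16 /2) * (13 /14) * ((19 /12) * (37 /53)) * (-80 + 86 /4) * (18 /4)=-3207789 /1484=-2161.58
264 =264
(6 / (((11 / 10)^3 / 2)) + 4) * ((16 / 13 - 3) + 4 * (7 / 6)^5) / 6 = 752636849 / 50455548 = 14.92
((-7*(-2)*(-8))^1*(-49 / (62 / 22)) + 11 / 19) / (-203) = -1147333 / 119567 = -9.60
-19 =-19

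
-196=-196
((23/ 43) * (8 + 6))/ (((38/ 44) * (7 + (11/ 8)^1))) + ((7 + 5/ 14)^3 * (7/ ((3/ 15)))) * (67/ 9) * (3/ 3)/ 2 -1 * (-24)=20047621988603/ 386238384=51904.79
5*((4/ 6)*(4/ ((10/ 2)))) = 2.67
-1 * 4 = -4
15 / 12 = 5 / 4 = 1.25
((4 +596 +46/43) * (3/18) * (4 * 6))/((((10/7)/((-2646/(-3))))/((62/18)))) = 1099282072/215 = 5112939.87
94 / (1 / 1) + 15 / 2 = 203 / 2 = 101.50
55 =55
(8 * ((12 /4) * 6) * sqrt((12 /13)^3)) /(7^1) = 18.24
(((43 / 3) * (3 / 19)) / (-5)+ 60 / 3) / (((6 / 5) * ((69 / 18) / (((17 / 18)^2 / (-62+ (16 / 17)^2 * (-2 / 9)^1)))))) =-51699499 / 848342856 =-0.06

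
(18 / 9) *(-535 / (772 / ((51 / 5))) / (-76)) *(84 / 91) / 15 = 5457 / 476710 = 0.01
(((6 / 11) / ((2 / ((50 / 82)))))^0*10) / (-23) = -10 / 23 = -0.43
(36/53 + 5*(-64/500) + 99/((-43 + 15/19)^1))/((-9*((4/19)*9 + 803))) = 46561799/146259958050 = 0.00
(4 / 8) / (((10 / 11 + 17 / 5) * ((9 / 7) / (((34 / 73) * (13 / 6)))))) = 0.09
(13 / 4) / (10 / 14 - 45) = -91 / 1240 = -0.07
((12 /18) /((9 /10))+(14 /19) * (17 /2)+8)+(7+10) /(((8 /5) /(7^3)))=15018091 /4104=3659.38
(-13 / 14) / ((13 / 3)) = -3 / 14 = -0.21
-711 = -711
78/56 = 39/28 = 1.39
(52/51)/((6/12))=104/51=2.04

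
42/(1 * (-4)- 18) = -21/11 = -1.91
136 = 136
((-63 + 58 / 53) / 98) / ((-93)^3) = 3281 / 4177830258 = 0.00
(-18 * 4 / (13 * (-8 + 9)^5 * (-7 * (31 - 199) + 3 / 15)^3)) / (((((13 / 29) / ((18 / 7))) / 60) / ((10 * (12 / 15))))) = -2255040000 / 240623634790903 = -0.00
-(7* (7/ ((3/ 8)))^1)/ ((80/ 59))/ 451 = -2891/ 13530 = -0.21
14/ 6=7/ 3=2.33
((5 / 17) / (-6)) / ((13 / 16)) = -40 / 663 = -0.06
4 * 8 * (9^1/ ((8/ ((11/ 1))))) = 396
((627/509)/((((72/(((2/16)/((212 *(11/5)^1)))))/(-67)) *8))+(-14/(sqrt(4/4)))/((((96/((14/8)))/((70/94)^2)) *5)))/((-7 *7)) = 0.00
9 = 9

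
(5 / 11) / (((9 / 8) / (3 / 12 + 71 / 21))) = 1.47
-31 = -31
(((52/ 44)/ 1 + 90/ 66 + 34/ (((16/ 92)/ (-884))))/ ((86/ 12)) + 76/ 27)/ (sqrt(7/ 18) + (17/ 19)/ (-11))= -244556671744 * sqrt(14)/ 23263731 - 39784338944/ 7754577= -44464.08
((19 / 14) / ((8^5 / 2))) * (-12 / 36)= -19 / 688128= -0.00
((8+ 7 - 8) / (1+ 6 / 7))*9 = 441 / 13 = 33.92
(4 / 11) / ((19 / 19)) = 4 / 11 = 0.36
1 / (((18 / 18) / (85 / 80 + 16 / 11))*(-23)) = -443 / 4048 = -0.11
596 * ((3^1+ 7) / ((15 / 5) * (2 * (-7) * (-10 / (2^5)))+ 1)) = 47680 / 113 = 421.95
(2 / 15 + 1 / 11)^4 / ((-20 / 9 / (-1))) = 1874161 / 1647112500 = 0.00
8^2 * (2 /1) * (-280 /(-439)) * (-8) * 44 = -12615680 /439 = -28737.31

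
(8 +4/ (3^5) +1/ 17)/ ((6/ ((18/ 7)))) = 33359/ 9639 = 3.46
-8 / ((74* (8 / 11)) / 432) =-2376 / 37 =-64.22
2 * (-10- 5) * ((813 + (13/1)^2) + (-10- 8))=-28920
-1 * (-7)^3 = 343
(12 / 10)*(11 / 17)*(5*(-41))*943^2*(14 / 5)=-33688309116 / 85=-396333048.42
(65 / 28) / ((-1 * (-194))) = 65 / 5432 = 0.01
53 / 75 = 0.71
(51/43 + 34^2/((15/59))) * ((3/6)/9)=2933537/11610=252.67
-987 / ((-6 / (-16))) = -2632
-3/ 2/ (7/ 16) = -24/ 7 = -3.43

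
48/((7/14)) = 96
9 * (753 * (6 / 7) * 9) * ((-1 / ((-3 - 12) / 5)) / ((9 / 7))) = 13554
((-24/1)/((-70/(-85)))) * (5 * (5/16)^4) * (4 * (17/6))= -15.75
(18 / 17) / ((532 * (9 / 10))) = 5 / 2261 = 0.00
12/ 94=6/ 47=0.13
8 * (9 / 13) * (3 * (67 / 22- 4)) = -2268 / 143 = -15.86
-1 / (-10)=1 / 10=0.10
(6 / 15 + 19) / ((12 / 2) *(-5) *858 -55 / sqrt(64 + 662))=-2996136 / 3975285575 + 97 *sqrt(6) / 3975285575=-0.00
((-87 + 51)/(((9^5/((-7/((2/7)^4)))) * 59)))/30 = 16807/46451880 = 0.00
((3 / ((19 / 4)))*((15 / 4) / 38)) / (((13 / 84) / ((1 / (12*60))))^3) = 343 / 7613923200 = 0.00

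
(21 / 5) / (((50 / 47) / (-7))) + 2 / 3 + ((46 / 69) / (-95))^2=-21905801 / 812250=-26.97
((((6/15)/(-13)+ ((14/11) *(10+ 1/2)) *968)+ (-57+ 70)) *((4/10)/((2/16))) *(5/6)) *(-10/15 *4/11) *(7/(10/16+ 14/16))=-251382656/6435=-39064.90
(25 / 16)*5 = 125 / 16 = 7.81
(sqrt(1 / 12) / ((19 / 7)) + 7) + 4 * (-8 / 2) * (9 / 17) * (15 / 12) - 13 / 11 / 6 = -4247 / 1122 + 7 * sqrt(3) / 114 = -3.68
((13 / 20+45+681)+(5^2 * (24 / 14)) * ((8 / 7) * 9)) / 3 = 1144117 / 2940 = 389.16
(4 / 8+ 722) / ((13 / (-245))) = -354025 / 26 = -13616.35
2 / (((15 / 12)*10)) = 4 / 25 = 0.16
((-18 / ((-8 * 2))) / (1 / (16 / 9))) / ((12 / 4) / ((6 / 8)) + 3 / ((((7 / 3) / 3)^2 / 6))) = 49 / 827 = 0.06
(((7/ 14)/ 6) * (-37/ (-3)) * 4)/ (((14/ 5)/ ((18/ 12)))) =185/ 84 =2.20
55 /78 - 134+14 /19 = -132.56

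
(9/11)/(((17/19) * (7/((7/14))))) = 171/2618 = 0.07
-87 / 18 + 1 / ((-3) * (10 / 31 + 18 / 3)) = -2873 / 588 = -4.89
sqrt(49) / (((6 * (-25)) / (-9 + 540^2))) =-13607.58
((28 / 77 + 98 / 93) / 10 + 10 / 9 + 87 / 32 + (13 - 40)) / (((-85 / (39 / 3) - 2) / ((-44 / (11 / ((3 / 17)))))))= -29400449 / 15443208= -1.90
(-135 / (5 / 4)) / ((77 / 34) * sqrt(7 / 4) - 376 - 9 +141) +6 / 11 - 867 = -874031867721 / 1009260857 +188496 * sqrt(7) / 91750987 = -866.01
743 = 743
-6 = -6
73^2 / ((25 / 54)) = 287766 / 25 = 11510.64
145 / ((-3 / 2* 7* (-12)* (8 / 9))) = 145 / 112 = 1.29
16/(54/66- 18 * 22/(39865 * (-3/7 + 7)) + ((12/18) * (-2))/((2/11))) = -2.46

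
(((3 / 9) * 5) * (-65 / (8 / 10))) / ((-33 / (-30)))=-8125 / 66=-123.11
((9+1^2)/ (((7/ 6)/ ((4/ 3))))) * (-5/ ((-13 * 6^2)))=100/ 819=0.12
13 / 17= 0.76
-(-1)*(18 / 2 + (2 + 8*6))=59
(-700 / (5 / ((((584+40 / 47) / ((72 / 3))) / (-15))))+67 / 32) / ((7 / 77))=34176967 / 13536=2524.89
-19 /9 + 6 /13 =-193 /117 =-1.65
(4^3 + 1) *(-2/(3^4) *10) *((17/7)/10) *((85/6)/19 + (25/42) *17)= -42.35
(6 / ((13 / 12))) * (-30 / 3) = -720 / 13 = -55.38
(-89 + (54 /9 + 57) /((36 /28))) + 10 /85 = -678 /17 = -39.88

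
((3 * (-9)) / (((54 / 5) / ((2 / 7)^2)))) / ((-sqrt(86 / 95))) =5 * sqrt(8170) / 2107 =0.21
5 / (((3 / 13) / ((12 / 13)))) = 20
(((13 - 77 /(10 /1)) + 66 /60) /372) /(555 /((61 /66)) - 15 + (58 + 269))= 244 /12941415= 0.00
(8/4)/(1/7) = 14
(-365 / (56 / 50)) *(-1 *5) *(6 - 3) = 136875 / 28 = 4888.39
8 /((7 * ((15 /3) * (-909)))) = -8 /31815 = -0.00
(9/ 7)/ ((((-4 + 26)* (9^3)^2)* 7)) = 1/ 63654822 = 0.00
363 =363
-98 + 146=48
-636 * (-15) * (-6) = -57240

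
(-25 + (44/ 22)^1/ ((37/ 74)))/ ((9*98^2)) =-1/ 4116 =-0.00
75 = 75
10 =10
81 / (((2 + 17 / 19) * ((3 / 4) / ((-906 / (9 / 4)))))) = -826272 / 55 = -15023.13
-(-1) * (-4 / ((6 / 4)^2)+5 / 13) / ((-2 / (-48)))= -1304 / 39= -33.44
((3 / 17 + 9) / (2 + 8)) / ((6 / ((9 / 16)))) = 117 / 1360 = 0.09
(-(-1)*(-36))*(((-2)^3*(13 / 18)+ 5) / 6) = 4.67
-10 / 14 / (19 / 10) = -50 / 133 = -0.38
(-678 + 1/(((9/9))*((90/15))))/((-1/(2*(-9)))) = -12201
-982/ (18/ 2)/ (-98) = 491/ 441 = 1.11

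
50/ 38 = 25/ 19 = 1.32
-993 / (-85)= 993 / 85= 11.68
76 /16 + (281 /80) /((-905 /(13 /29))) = 9969447 /2099600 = 4.75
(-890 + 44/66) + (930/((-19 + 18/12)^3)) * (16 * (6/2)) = -23092372/25725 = -897.66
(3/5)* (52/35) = 156/175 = 0.89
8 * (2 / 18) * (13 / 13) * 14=112 / 9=12.44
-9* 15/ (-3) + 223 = 268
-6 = -6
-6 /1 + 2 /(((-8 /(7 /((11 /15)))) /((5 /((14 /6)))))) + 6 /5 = -2181 /220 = -9.91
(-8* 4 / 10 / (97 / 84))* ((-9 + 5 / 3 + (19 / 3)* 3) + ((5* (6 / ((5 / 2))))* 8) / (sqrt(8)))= -32256* sqrt(2) / 485 -3136 / 97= -126.39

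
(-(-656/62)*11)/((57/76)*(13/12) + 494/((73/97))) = 4214144/23796747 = 0.18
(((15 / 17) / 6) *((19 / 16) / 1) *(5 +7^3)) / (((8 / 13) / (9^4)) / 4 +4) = 704946645 / 46399664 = 15.19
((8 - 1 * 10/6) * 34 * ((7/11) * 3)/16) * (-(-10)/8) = 11305/352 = 32.12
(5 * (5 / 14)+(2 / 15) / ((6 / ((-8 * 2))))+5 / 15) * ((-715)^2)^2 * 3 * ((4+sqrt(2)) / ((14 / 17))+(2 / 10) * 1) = 987227269760875 * sqrt(2) / 588+685251869598725 / 98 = 9366771108218.95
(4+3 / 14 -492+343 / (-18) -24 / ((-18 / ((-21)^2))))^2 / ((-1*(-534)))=26142769 / 2119446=12.33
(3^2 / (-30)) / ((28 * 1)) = -3 / 280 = -0.01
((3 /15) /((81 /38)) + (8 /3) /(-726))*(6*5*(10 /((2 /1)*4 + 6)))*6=88360 /7623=11.59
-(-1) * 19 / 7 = 19 / 7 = 2.71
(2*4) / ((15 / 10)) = 5.33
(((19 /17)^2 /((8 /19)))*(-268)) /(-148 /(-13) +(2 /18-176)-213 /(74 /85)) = 1989404937 /1023800707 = 1.94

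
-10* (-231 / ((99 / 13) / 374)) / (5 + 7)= 85085 / 9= 9453.89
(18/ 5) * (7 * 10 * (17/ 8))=1071/ 2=535.50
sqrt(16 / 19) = 4*sqrt(19) / 19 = 0.92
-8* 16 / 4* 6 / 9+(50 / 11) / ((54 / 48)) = -17.29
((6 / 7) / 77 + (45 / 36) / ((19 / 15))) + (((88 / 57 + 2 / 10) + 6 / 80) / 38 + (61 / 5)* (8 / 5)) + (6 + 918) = 220551211561 / 233494800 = 944.57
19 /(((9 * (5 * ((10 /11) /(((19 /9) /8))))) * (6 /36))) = 3971 /5400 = 0.74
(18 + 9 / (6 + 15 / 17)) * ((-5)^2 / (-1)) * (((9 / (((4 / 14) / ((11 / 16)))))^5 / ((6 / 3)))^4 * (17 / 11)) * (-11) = 69618929936865023180300006150157512117872512244762598029356675 / 263671324847471715511314266718208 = 264036788896699713678060700000.00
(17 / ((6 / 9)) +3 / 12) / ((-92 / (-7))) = 721 / 368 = 1.96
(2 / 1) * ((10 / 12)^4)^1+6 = 4513 / 648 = 6.96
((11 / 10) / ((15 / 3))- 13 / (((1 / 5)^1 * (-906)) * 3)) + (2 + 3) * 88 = 14957287 / 33975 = 440.24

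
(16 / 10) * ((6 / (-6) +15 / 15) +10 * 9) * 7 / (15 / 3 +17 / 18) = 169.57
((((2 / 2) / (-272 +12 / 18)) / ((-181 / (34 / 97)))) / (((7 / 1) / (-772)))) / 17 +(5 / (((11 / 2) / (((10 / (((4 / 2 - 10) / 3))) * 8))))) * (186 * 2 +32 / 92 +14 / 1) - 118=-12257847748270 / 1150457539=-10654.76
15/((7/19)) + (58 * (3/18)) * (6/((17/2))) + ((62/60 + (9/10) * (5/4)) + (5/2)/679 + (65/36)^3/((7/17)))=172322082973/2692751040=63.99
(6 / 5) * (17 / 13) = 102 / 65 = 1.57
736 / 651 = 1.13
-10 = -10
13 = 13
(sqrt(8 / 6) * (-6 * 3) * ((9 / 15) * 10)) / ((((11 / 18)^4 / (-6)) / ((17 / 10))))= 9120.37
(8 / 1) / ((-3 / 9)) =-24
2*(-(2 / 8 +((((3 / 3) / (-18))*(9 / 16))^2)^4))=-274877906945 / 549755813888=-0.50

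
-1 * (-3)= 3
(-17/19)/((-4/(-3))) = -51/76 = -0.67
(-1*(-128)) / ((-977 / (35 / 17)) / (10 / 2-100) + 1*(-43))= -3.37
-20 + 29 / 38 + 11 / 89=-64641 / 3382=-19.11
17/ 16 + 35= 577/ 16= 36.06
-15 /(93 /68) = -340 /31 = -10.97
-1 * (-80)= 80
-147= -147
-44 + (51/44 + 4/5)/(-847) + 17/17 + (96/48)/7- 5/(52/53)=-28955642/605605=-47.81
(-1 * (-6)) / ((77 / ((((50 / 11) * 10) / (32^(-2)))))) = 3072000 / 847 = 3626.92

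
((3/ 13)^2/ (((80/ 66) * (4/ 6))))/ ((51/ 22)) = 3267/ 114920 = 0.03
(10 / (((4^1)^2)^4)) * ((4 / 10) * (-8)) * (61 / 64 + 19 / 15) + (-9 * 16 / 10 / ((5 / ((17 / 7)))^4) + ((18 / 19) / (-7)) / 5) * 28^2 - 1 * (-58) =-676766830331593 / 1144012800000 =-591.57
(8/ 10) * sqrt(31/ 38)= 2 * sqrt(1178)/ 95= 0.72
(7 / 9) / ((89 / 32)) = 224 / 801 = 0.28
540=540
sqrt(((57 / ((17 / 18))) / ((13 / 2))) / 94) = 3 *sqrt(1184118) / 10387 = 0.31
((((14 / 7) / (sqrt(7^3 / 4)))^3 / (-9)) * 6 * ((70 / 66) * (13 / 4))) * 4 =-8320 * sqrt(7) / 237699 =-0.09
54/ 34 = 27/ 17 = 1.59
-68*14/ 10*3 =-1428/ 5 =-285.60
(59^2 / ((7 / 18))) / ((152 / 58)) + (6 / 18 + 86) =2794517 / 798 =3501.90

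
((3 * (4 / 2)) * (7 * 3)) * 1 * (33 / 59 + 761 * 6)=33947802 / 59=575386.47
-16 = -16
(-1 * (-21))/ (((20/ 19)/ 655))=52269/ 4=13067.25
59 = 59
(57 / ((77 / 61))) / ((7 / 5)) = 17385 / 539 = 32.25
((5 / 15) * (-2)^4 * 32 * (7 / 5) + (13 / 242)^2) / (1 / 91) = 19100527901 / 878460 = 21743.20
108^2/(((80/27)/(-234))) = -4605822/5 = -921164.40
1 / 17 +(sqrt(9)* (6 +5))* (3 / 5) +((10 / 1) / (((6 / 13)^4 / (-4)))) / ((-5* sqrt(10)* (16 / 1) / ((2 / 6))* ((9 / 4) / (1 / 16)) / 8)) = 28561* sqrt(10) / 349920 +1688 / 85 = 20.12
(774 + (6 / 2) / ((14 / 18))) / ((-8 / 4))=-5445 / 14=-388.93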